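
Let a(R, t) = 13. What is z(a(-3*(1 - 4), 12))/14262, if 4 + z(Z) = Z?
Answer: 3/4754 ≈ 0.00063105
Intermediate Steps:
z(Z) = -4 + Z
z(a(-3*(1 - 4), 12))/14262 = (-4 + 13)/14262 = 9*(1/14262) = 3/4754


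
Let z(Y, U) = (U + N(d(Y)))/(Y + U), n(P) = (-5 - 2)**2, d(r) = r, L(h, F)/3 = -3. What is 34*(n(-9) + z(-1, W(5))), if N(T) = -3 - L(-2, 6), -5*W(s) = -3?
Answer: 1105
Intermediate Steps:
L(h, F) = -9 (L(h, F) = 3*(-3) = -9)
W(s) = 3/5 (W(s) = -1/5*(-3) = 3/5)
N(T) = 6 (N(T) = -3 - 1*(-9) = -3 + 9 = 6)
n(P) = 49 (n(P) = (-7)**2 = 49)
z(Y, U) = (6 + U)/(U + Y) (z(Y, U) = (U + 6)/(Y + U) = (6 + U)/(U + Y))
34*(n(-9) + z(-1, W(5))) = 34*(49 + (6 + 3/5)/(3/5 - 1)) = 34*(49 + (33/5)/(-2/5)) = 34*(49 - 5/2*33/5) = 34*(49 - 33/2) = 34*(65/2) = 1105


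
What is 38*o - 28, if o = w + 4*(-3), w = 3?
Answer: -370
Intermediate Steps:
o = -9 (o = 3 + 4*(-3) = 3 - 12 = -9)
38*o - 28 = 38*(-9) - 28 = -342 - 28 = -370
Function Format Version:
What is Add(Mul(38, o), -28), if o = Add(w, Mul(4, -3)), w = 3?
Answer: -370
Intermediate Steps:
o = -9 (o = Add(3, Mul(4, -3)) = Add(3, -12) = -9)
Add(Mul(38, o), -28) = Add(Mul(38, -9), -28) = Add(-342, -28) = -370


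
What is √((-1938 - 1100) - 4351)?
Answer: 3*I*√821 ≈ 85.959*I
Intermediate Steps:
√((-1938 - 1100) - 4351) = √(-3038 - 4351) = √(-7389) = 3*I*√821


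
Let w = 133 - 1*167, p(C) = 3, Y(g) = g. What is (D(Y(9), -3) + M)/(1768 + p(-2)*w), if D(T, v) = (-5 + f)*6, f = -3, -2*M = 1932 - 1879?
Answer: -149/3332 ≈ -0.044718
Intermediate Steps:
M = -53/2 (M = -(1932 - 1879)/2 = -½*53 = -53/2 ≈ -26.500)
w = -34 (w = 133 - 167 = -34)
D(T, v) = -48 (D(T, v) = (-5 - 3)*6 = -8*6 = -48)
(D(Y(9), -3) + M)/(1768 + p(-2)*w) = (-48 - 53/2)/(1768 + 3*(-34)) = -149/(2*(1768 - 102)) = -149/2/1666 = -149/2*1/1666 = -149/3332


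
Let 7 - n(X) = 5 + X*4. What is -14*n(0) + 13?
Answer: -15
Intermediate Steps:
n(X) = 2 - 4*X (n(X) = 7 - (5 + X*4) = 7 - (5 + 4*X) = 7 + (-5 - 4*X) = 2 - 4*X)
-14*n(0) + 13 = -14*(2 - 4*0) + 13 = -14*(2 + 0) + 13 = -14*2 + 13 = -28 + 13 = -15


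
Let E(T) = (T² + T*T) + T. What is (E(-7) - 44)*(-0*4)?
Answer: 0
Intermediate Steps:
E(T) = T + 2*T² (E(T) = (T² + T²) + T = 2*T² + T = T + 2*T²)
(E(-7) - 44)*(-0*4) = (-7*(1 + 2*(-7)) - 44)*(-0*4) = (-7*(1 - 14) - 44)*(-5*0) = (-7*(-13) - 44)*0 = (91 - 44)*0 = 47*0 = 0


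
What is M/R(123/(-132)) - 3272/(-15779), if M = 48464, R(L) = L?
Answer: -33647257912/646939 ≈ -52010.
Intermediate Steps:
M/R(123/(-132)) - 3272/(-15779) = 48464/((123/(-132))) - 3272/(-15779) = 48464/((123*(-1/132))) - 3272*(-1/15779) = 48464/(-41/44) + 3272/15779 = 48464*(-44/41) + 3272/15779 = -2132416/41 + 3272/15779 = -33647257912/646939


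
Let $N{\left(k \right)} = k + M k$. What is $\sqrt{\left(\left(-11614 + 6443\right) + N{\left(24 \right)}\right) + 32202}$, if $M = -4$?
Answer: $\sqrt{26959} \approx 164.19$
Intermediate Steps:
$N{\left(k \right)} = - 3 k$ ($N{\left(k \right)} = k - 4 k = - 3 k$)
$\sqrt{\left(\left(-11614 + 6443\right) + N{\left(24 \right)}\right) + 32202} = \sqrt{\left(\left(-11614 + 6443\right) - 72\right) + 32202} = \sqrt{\left(-5171 - 72\right) + 32202} = \sqrt{-5243 + 32202} = \sqrt{26959}$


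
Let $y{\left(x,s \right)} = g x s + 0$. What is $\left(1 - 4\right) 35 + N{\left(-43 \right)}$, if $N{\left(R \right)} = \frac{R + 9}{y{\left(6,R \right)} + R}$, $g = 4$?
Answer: $- \frac{112841}{1075} \approx -104.97$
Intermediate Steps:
$y{\left(x,s \right)} = 4 s x$ ($y{\left(x,s \right)} = 4 x s + 0 = 4 s x + 0 = 4 s x$)
$N{\left(R \right)} = \frac{9 + R}{25 R}$ ($N{\left(R \right)} = \frac{R + 9}{4 R 6 + R} = \frac{9 + R}{24 R + R} = \frac{9 + R}{25 R}$)
$\left(1 - 4\right) 35 + N{\left(-43 \right)} = \left(1 - 4\right) 35 + \frac{9 - 43}{25 \left(-43\right)} = \left(-3\right) 35 + \frac{1}{25} \left(- \frac{1}{43}\right) \left(-34\right) = -105 + \frac{34}{1075} = - \frac{112841}{1075}$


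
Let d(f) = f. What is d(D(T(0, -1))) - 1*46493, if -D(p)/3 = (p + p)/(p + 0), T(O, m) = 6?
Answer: -46499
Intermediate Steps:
D(p) = -6 (D(p) = -3*(p + p)/(p + 0) = -3*2*p/p = -3*2 = -6)
d(D(T(0, -1))) - 1*46493 = -6 - 1*46493 = -6 - 46493 = -46499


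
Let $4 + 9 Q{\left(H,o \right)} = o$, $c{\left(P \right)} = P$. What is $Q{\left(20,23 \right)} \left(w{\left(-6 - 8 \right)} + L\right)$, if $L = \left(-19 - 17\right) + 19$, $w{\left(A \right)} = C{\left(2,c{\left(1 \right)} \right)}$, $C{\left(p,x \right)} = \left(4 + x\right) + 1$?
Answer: $- \frac{209}{9} \approx -23.222$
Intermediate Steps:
$C{\left(p,x \right)} = 5 + x$
$w{\left(A \right)} = 6$ ($w{\left(A \right)} = 5 + 1 = 6$)
$L = -17$ ($L = -36 + 19 = -17$)
$Q{\left(H,o \right)} = - \frac{4}{9} + \frac{o}{9}$
$Q{\left(20,23 \right)} \left(w{\left(-6 - 8 \right)} + L\right) = \left(- \frac{4}{9} + \frac{1}{9} \cdot 23\right) \left(6 - 17\right) = \left(- \frac{4}{9} + \frac{23}{9}\right) \left(-11\right) = \frac{19}{9} \left(-11\right) = - \frac{209}{9}$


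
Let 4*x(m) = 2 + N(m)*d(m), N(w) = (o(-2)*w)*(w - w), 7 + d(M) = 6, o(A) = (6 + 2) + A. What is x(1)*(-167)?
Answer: -167/2 ≈ -83.500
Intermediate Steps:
o(A) = 8 + A
d(M) = -1 (d(M) = -7 + 6 = -1)
N(w) = 0 (N(w) = ((8 - 2)*w)*(w - w) = (6*w)*0 = 0)
x(m) = 1/2 (x(m) = (2 + 0*(-1))/4 = (2 + 0)/4 = (1/4)*2 = 1/2)
x(1)*(-167) = (1/2)*(-167) = -167/2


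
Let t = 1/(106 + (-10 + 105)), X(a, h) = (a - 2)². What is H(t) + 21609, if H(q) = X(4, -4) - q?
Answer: 4344212/201 ≈ 21613.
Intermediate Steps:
X(a, h) = (-2 + a)²
t = 1/201 (t = 1/(106 + 95) = 1/201 ≈ 0.0049751)
H(q) = 4 - q (H(q) = (-2 + 4)² - q = 2² - q = 4 - q)
H(t) + 21609 = (4 - 1*1/201) + 21609 = (4 - 1/201) + 21609 = 803/201 + 21609 = 4344212/201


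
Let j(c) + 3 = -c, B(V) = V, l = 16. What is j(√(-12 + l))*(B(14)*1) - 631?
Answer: -701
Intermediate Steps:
j(c) = -3 - c
j(√(-12 + l))*(B(14)*1) - 631 = (-3 - √(-12 + 16))*(14*1) - 631 = (-3 - √4)*14 - 631 = (-3 - 1*2)*14 - 631 = (-3 - 2)*14 - 631 = -5*14 - 631 = -70 - 631 = -701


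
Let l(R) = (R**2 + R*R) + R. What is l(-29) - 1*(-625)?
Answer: 2278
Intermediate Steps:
l(R) = R + 2*R**2 (l(R) = (R**2 + R**2) + R = 2*R**2 + R = R + 2*R**2)
l(-29) - 1*(-625) = -29*(1 + 2*(-29)) - 1*(-625) = -29*(1 - 58) + 625 = -29*(-57) + 625 = 1653 + 625 = 2278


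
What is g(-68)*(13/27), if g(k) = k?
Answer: -884/27 ≈ -32.741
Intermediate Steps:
g(-68)*(13/27) = -884/27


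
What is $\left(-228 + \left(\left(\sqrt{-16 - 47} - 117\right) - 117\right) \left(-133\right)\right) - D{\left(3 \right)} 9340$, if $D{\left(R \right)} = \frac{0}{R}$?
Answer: $30894 - 399 i \sqrt{7} \approx 30894.0 - 1055.7 i$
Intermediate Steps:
$D{\left(R \right)} = 0$
$\left(-228 + \left(\left(\sqrt{-16 - 47} - 117\right) - 117\right) \left(-133\right)\right) - D{\left(3 \right)} 9340 = \left(-228 + \left(\left(\sqrt{-16 - 47} - 117\right) - 117\right) \left(-133\right)\right) - 0 \cdot 9340 = \left(-228 + \left(\left(\sqrt{-63} - 117\right) - 117\right) \left(-133\right)\right) - 0 = \left(-228 + \left(\left(3 i \sqrt{7} - 117\right) - 117\right) \left(-133\right)\right) + 0 = \left(-228 + \left(\left(-117 + 3 i \sqrt{7}\right) - 117\right) \left(-133\right)\right) + 0 = \left(-228 + \left(-234 + 3 i \sqrt{7}\right) \left(-133\right)\right) + 0 = \left(-228 + \left(31122 - 399 i \sqrt{7}\right)\right) + 0 = \left(30894 - 399 i \sqrt{7}\right) + 0 = 30894 - 399 i \sqrt{7}$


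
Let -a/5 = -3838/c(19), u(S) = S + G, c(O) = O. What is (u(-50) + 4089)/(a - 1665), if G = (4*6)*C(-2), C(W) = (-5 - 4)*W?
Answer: -4471/655 ≈ -6.8260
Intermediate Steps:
C(W) = -9*W
G = 432 (G = (4*6)*(-9*(-2)) = 24*18 = 432)
u(S) = 432 + S (u(S) = S + 432 = 432 + S)
a = 1010 (a = -(-19190)/19 = -5*(-202) = 1010)
(u(-50) + 4089)/(a - 1665) = ((432 - 50) + 4089)/(1010 - 1665) = (382 + 4089)/(-655) = 4471*(-1/655) = -4471/655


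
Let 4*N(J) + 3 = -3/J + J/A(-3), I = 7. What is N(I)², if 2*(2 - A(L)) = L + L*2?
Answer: 11449/33124 ≈ 0.34564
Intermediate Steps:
A(L) = 2 - 3*L/2 (A(L) = 2 - (L + L*2)/2 = 2 - (L + 2*L)/2 = 2 - 3*L/2)
N(J) = -¾ - 3/(4*J) + J/26 (N(J) = -¾ + (-3/J + J/(2 - 3/2*(-3)))/4 = -¾ + (-3/J + J/(2 + 9/2))/4 = -¾ + (-3/J + J/(13/2))/4 = -¾ + (-3/J + J*(2/13))/4 = -¾ + (-3/J + 2*J/13)/4 = -¾ + (-3/(4*J) + J/26) = -¾ - 3/(4*J) + J/26)
N(I)² = ((1/52)*(-39 + 7*(-39 + 2*7))/7)² = ((1/52)*(⅐)*(-39 + 7*(-39 + 14)))² = ((1/52)*(⅐)*(-39 + 7*(-25)))² = ((1/52)*(⅐)*(-39 - 175))² = ((1/52)*(⅐)*(-214))² = (-107/182)² = 11449/33124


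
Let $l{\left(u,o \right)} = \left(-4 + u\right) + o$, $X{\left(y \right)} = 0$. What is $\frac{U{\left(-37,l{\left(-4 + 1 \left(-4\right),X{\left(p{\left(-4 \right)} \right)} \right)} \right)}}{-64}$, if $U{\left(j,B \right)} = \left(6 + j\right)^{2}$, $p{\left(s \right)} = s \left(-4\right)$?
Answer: $- \frac{961}{64} \approx -15.016$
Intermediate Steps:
$p{\left(s \right)} = - 4 s$
$l{\left(u,o \right)} = -4 + o + u$
$\frac{U{\left(-37,l{\left(-4 + 1 \left(-4\right),X{\left(p{\left(-4 \right)} \right)} \right)} \right)}}{-64} = \frac{\left(6 - 37\right)^{2}}{-64} = - \frac{\left(-31\right)^{2}}{64} = \left(- \frac{1}{64}\right) 961 = - \frac{961}{64}$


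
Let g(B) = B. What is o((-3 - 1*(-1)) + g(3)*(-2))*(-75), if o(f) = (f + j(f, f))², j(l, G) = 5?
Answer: -675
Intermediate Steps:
o(f) = (5 + f)² (o(f) = (f + 5)² = (5 + f)²)
o((-3 - 1*(-1)) + g(3)*(-2))*(-75) = (5 + ((-3 - 1*(-1)) + 3*(-2)))²*(-75) = (5 + ((-3 + 1) - 6))²*(-75) = (5 + (-2 - 6))²*(-75) = (5 - 8)²*(-75) = (-3)²*(-75) = 9*(-75) = -675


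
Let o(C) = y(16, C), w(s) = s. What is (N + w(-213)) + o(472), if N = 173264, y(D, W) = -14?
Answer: 173037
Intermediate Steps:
o(C) = -14
(N + w(-213)) + o(472) = (173264 - 213) - 14 = 173051 - 14 = 173037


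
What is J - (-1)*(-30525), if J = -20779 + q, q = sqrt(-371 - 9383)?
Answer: -51304 + I*sqrt(9754) ≈ -51304.0 + 98.762*I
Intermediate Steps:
q = I*sqrt(9754) (q = sqrt(-9754) = I*sqrt(9754) ≈ 98.762*I)
J = -20779 + I*sqrt(9754) ≈ -20779.0 + 98.762*I
J - (-1)*(-30525) = (-20779 + I*sqrt(9754)) - (-1)*(-30525) = (-20779 + I*sqrt(9754)) - 1*30525 = (-20779 + I*sqrt(9754)) - 30525 = -51304 + I*sqrt(9754)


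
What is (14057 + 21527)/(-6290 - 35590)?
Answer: -4448/5235 ≈ -0.84967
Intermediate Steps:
(14057 + 21527)/(-6290 - 35590) = 35584/(-41880) = 35584*(-1/41880) = -4448/5235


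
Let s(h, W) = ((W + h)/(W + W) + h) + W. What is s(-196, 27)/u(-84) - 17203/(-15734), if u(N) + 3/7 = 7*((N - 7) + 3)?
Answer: 251610187/183308967 ≈ 1.3726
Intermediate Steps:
u(N) = -199/7 + 7*N (u(N) = -3/7 + 7*((N - 7) + 3) = -3/7 + 7*((-7 + N) + 3) = -3/7 + 7*(-4 + N) = -3/7 + (-28 + 7*N) = -199/7 + 7*N)
s(h, W) = W + h + (W + h)/(2*W) (s(h, W) = ((W + h)/((2*W)) + h) + W = ((W + h)*(1/(2*W)) + h) + W = ((W + h)/(2*W) + h) + W = (h + (W + h)/(2*W)) + W = W + h + (W + h)/(2*W))
s(-196, 27)/u(-84) - 17203/(-15734) = (½ + 27 - 196 + (½)*(-196)/27)/(-199/7 + 7*(-84)) - 17203/(-15734) = (½ + 27 - 196 + (½)*(-196)*(1/27))/(-199/7 - 588) - 17203*(-1/15734) = (½ + 27 - 196 - 98/27)/(-4315/7) + 17203/15734 = -9295/54*(-7/4315) + 17203/15734 = 13013/46602 + 17203/15734 = 251610187/183308967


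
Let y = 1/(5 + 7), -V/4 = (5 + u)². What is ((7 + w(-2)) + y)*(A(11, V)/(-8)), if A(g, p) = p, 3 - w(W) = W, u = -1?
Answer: 290/3 ≈ 96.667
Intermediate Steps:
V = -64 (V = -4*(5 - 1)² = -4*4² = -4*16 = -64)
w(W) = 3 - W
y = 1/12 ≈ 0.083333
((7 + w(-2)) + y)*(A(11, V)/(-8)) = ((7 + (3 - 1*(-2))) + 1/12)*(-64/(-8)) = ((7 + (3 + 2)) + 1/12)*(-64*(-⅛)) = ((7 + 5) + 1/12)*8 = (12 + 1/12)*8 = (145/12)*8 = 290/3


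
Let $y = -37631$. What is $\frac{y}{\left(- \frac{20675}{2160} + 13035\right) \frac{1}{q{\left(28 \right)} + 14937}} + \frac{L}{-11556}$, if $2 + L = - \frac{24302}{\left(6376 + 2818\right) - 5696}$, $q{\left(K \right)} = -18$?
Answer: $- \frac{4901923789420085047}{113729492216340} \approx -43102.0$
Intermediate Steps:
$L = - \frac{15649}{1749}$ ($L = -2 - \frac{24302}{\left(6376 + 2818\right) - 5696} = -2 - \frac{24302}{9194 - 5696} = -2 - \frac{24302}{3498} = -2 - \frac{12151}{1749} = - \frac{15649}{1749} \approx -8.9474$)
$\frac{y}{\left(- \frac{20675}{2160} + 13035\right) \frac{1}{q{\left(28 \right)} + 14937}} + \frac{L}{-11556} = - \frac{37631}{\left(- \frac{20675}{2160} + 13035\right) \frac{1}{-18 + 14937}} - \frac{15649}{1749 \left(-11556\right)} = - \frac{37631}{\left(\left(-20675\right) \frac{1}{2160} + 13035\right) \frac{1}{14919}} - - \frac{15649}{20211444} = - \frac{37631}{\left(- \frac{4135}{432} + 13035\right) \frac{1}{14919}} + \frac{15649}{20211444} = - \frac{37631}{\frac{5626985}{432} \cdot \frac{1}{14919}} + \frac{15649}{20211444} = - \frac{37631}{\frac{5626985}{6445008}} + \frac{15649}{20211444} = \left(-37631\right) \frac{6445008}{5626985} + \frac{15649}{20211444} = - \frac{242532096048}{5626985} + \frac{15649}{20211444} = - \frac{4901923789420085047}{113729492216340}$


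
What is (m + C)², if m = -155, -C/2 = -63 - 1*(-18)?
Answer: 4225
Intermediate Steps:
C = 90 (C = -2*(-63 - 1*(-18)) = -2*(-63 + 18) = -2*(-45) = 90)
(m + C)² = (-155 + 90)² = (-65)² = 4225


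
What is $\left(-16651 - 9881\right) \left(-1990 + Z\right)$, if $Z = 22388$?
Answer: $-541199736$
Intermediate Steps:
$\left(-16651 - 9881\right) \left(-1990 + Z\right) = \left(-16651 - 9881\right) \left(-1990 + 22388\right) = \left(-26532\right) 20398 = -541199736$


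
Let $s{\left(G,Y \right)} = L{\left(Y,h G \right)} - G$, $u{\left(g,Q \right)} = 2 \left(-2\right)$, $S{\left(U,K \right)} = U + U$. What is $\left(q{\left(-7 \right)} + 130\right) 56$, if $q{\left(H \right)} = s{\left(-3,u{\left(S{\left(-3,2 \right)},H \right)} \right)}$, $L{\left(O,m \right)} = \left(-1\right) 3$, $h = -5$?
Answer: $7280$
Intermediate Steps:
$S{\left(U,K \right)} = 2 U$
$u{\left(g,Q \right)} = -4$
$L{\left(O,m \right)} = -3$
$s{\left(G,Y \right)} = -3 - G$
$q{\left(H \right)} = 0$ ($q{\left(H \right)} = -3 - -3 = -3 + 3 = 0$)
$\left(q{\left(-7 \right)} + 130\right) 56 = \left(0 + 130\right) 56 = 130 \cdot 56 = 7280$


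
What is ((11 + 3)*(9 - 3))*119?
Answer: 9996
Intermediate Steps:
((11 + 3)*(9 - 3))*119 = (14*6)*119 = 84*119 = 9996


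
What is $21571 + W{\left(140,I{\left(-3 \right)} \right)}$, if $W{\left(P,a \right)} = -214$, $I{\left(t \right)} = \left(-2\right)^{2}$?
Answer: $21357$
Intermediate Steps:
$I{\left(t \right)} = 4$
$21571 + W{\left(140,I{\left(-3 \right)} \right)} = 21571 - 214 = 21357$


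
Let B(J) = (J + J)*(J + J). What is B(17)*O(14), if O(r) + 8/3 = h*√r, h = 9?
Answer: -9248/3 + 10404*√14 ≈ 35846.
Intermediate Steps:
O(r) = -8/3 + 9*√r
B(J) = 4*J² (B(J) = (2*J)*(2*J) = 4*J²)
B(17)*O(14) = (4*17²)*(-8/3 + 9*√14) = (4*289)*(-8/3 + 9*√14) = 1156*(-8/3 + 9*√14) = -9248/3 + 10404*√14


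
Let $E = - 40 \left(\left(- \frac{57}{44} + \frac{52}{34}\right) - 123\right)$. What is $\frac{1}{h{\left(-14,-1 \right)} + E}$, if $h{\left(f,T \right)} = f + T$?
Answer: $\frac{187}{915485} \approx 0.00020426$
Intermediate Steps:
$h{\left(f,T \right)} = T + f$
$E = \frac{918290}{187}$ ($E = - 40 \left(\left(\left(-57\right) \frac{1}{44} + 52 \cdot \frac{1}{34}\right) - 123\right) = - 40 \left(\left(- \frac{57}{44} + \frac{26}{17}\right) - 123\right) = - 40 \left(\frac{175}{748} - 123\right) = \left(-40\right) \left(- \frac{91829}{748}\right) = \frac{918290}{187} \approx 4910.6$)
$\frac{1}{h{\left(-14,-1 \right)} + E} = \frac{1}{\left(-1 - 14\right) + \frac{918290}{187}} = \frac{1}{-15 + \frac{918290}{187}} = \frac{1}{\frac{915485}{187}} = \frac{187}{915485}$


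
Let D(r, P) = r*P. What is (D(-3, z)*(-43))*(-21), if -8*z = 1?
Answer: 2709/8 ≈ 338.63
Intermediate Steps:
z = -⅛ (z = -⅛*1 = -⅛ ≈ -0.12500)
D(r, P) = P*r
(D(-3, z)*(-43))*(-21) = (-⅛*(-3)*(-43))*(-21) = ((3/8)*(-43))*(-21) = -129/8*(-21) = 2709/8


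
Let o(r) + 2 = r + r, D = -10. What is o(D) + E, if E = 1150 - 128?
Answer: 1000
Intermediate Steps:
E = 1022
o(r) = -2 + 2*r (o(r) = -2 + (r + r) = -2 + 2*r)
o(D) + E = (-2 + 2*(-10)) + 1022 = (-2 - 20) + 1022 = -22 + 1022 = 1000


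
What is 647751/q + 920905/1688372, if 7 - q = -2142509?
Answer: 63889548924/75361750499 ≈ 0.84777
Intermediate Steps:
q = 2142516 (q = 7 - 1*(-2142509) = 7 + 2142509 = 2142516)
647751/q + 920905/1688372 = 647751/2142516 + 920905/1688372 = 647751*(1/2142516) + 920905*(1/1688372) = 215917/714172 + 920905/1688372 = 63889548924/75361750499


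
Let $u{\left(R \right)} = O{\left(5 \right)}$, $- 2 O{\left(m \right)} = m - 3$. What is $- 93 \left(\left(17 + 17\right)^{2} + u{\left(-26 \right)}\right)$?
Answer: $-107415$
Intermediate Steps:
$O{\left(m \right)} = \frac{3}{2} - \frac{m}{2}$ ($O{\left(m \right)} = - \frac{m - 3}{2} = - \frac{-3 + m}{2} = \frac{3}{2} - \frac{m}{2}$)
$u{\left(R \right)} = -1$ ($u{\left(R \right)} = \frac{3}{2} - \frac{5}{2} = -1$)
$- 93 \left(\left(17 + 17\right)^{2} + u{\left(-26 \right)}\right) = - 93 \left(\left(17 + 17\right)^{2} - 1\right) = - 93 \left(34^{2} - 1\right) = - 93 \left(1156 - 1\right) = \left(-93\right) 1155 = -107415$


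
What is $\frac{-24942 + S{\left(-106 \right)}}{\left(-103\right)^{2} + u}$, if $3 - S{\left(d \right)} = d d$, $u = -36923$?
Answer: $\frac{36175}{26314} \approx 1.3747$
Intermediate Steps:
$S{\left(d \right)} = 3 - d^{2}$ ($S{\left(d \right)} = 3 - d d = 3 - d^{2}$)
$\frac{-24942 + S{\left(-106 \right)}}{\left(-103\right)^{2} + u} = \frac{-24942 + \left(3 - \left(-106\right)^{2}\right)}{\left(-103\right)^{2} - 36923} = \frac{-24942 + \left(3 - 11236\right)}{10609 - 36923} = \frac{-24942 + \left(3 - 11236\right)}{-26314} = \left(-24942 - 11233\right) \left(- \frac{1}{26314}\right) = \left(-36175\right) \left(- \frac{1}{26314}\right) = \frac{36175}{26314}$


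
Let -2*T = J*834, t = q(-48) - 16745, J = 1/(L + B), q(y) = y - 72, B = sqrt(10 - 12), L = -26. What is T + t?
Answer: -1903938/113 + 139*I*sqrt(2)/226 ≈ -16849.0 + 0.8698*I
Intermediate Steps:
B = I*sqrt(2) (B = sqrt(-2) = I*sqrt(2) ≈ 1.4142*I)
q(y) = -72 + y
J = 1/(-26 + I*sqrt(2)) ≈ -0.038348 - 0.0020859*I
t = -16865 (t = (-72 - 48) - 16745 = -120 - 16745 = -16865)
T = 1807/113 + 139*I*sqrt(2)/226 (T = -(-13/339 - I*sqrt(2)/678)*834/2 = -(-3614/113 - 139*I*sqrt(2)/113)/2 = 1807/113 + 139*I*sqrt(2)/226 ≈ 15.991 + 0.8698*I)
T + t = (1807/113 + 139*I*sqrt(2)/226) - 16865 = -1903938/113 + 139*I*sqrt(2)/226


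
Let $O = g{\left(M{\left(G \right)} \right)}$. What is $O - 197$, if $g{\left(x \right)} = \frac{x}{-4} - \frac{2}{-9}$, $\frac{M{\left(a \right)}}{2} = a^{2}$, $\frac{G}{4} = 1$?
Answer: $- \frac{1843}{9} \approx -204.78$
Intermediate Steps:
$G = 4$ ($G = 4 \cdot 1 = 4$)
$M{\left(a \right)} = 2 a^{2}$
$g{\left(x \right)} = \frac{2}{9} - \frac{x}{4}$ ($g{\left(x \right)} = x \left(- \frac{1}{4}\right) - - \frac{2}{9} = - \frac{x}{4} + \frac{2}{9} = \frac{2}{9} - \frac{x}{4}$)
$O = - \frac{70}{9}$ ($O = \frac{2}{9} - \frac{2 \cdot 4^{2}}{4} = \frac{2}{9} - \frac{2 \cdot 16}{4} = \frac{2}{9} - 8 = - \frac{70}{9} \approx -7.7778$)
$O - 197 = - \frac{70}{9} - 197 = - \frac{1843}{9}$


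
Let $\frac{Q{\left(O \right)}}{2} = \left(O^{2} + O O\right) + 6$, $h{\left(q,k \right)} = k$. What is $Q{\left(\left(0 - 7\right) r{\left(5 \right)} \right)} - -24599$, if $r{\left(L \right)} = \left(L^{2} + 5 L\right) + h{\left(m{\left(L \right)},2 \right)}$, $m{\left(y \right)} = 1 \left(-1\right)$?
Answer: $554595$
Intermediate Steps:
$m{\left(y \right)} = -1$
$r{\left(L \right)} = 2 + L^{2} + 5 L$ ($r{\left(L \right)} = \left(L^{2} + 5 L\right) + 2 = 2 + L^{2} + 5 L$)
$Q{\left(O \right)} = 12 + 4 O^{2}$ ($Q{\left(O \right)} = 2 \left(\left(O^{2} + O O\right) + 6\right) = 2 \left(\left(O^{2} + O^{2}\right) + 6\right) = 2 \left(2 O^{2} + 6\right) = 2 \left(6 + 2 O^{2}\right) = 12 + 4 O^{2}$)
$Q{\left(\left(0 - 7\right) r{\left(5 \right)} \right)} - -24599 = \left(12 + 4 \left(\left(0 - 7\right) \left(2 + 5^{2} + 5 \cdot 5\right)\right)^{2}\right) - -24599 = \left(12 + 4 \left(- 7 \left(2 + 25 + 25\right)\right)^{2}\right) + 24599 = \left(12 + 4 \left(\left(-7\right) 52\right)^{2}\right) + 24599 = \left(12 + 4 \left(-364\right)^{2}\right) + 24599 = \left(12 + 4 \cdot 132496\right) + 24599 = \left(12 + 529984\right) + 24599 = 529996 + 24599 = 554595$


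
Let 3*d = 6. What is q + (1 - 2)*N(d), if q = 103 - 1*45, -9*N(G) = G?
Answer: 524/9 ≈ 58.222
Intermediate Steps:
d = 2 (d = (1/3)*6 = 2)
N(G) = -G/9
q = 58 (q = 103 - 45 = 58)
q + (1 - 2)*N(d) = 58 + (1 - 2)*(-1/9*2) = 58 - 1*(-2/9) = 58 + 2/9 = 524/9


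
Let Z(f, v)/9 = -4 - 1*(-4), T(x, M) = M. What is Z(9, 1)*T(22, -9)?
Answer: 0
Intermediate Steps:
Z(f, v) = 0 (Z(f, v) = 9*(-4 - 1*(-4)) = 9*(-4 + 4) = 9*0 = 0)
Z(9, 1)*T(22, -9) = 0*(-9) = 0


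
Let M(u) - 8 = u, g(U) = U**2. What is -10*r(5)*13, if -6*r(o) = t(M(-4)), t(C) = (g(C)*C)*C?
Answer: 16640/3 ≈ 5546.7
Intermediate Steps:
M(u) = 8 + u
t(C) = C**4 (t(C) = (C**2*C)*C = C**3*C = C**4)
r(o) = -128/3 (r(o) = -(8 - 4)**4/6 = -1/6*4**4 = -1/6*256 = -128/3)
-10*r(5)*13 = -10*(-128/3)*13 = (1280/3)*13 = 16640/3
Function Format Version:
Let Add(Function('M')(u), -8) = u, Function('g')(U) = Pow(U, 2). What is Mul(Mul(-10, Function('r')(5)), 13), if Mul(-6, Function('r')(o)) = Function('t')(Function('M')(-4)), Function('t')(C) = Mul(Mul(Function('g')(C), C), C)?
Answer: Rational(16640, 3) ≈ 5546.7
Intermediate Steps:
Function('M')(u) = Add(8, u)
Function('t')(C) = Pow(C, 4) (Function('t')(C) = Mul(Mul(Pow(C, 2), C), C) = Mul(Pow(C, 3), C) = Pow(C, 4))
Function('r')(o) = Rational(-128, 3) (Function('r')(o) = Mul(Rational(-1, 6), Pow(Add(8, -4), 4)) = Mul(Rational(-1, 6), Pow(4, 4)) = Mul(Rational(-1, 6), 256) = Rational(-128, 3))
Mul(Mul(-10, Function('r')(5)), 13) = Mul(Mul(-10, Rational(-128, 3)), 13) = Mul(Rational(1280, 3), 13) = Rational(16640, 3)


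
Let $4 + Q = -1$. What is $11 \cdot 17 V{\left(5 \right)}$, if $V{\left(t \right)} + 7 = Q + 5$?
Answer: $-1309$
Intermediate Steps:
$Q = -5$ ($Q = -4 - 1 = -5$)
$V{\left(t \right)} = -7$ ($V{\left(t \right)} = -7 + \left(-5 + 5\right) = -7 + 0 = -7$)
$11 \cdot 17 V{\left(5 \right)} = 11 \cdot 17 \left(-7\right) = 187 \left(-7\right) = -1309$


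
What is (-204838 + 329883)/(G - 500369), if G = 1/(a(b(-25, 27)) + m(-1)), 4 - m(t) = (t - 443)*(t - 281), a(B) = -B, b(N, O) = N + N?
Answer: -15649881930/62623181827 ≈ -0.24991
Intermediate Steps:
b(N, O) = 2*N
m(t) = 4 - (-443 + t)*(-281 + t) (m(t) = 4 - (t - 443)*(t - 281) = 4 - (-443 + t)*(-281 + t))
G = -1/125154 (G = 1/(-2*(-25) + (-124479 - 1*(-1)² + 724*(-1))) = 1/(-1*(-50) + (-124479 - 1*1 - 724)) = 1/(50 + (-124479 - 1 - 724)) = 1/(50 - 125204) = 1/(-125154) = -1/125154 ≈ -7.9902e-6)
(-204838 + 329883)/(G - 500369) = (-204838 + 329883)/(-1/125154 - 500369) = 125045/(-62623181827/125154) = 125045*(-125154/62623181827) = -15649881930/62623181827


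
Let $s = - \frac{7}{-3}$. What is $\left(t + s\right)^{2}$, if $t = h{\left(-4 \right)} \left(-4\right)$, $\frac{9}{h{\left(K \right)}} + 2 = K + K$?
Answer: $\frac{7921}{225} \approx 35.204$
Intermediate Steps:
$h{\left(K \right)} = \frac{9}{-2 + 2 K}$ ($h{\left(K \right)} = \frac{9}{-2 + \left(K + K\right)} = \frac{9}{-2 + 2 K}$)
$s = \frac{7}{3}$ ($s = \left(-7\right) \left(- \frac{1}{3}\right) = \frac{7}{3} \approx 2.3333$)
$t = \frac{18}{5}$ ($t = \frac{9}{2 \left(-1 - 4\right)} \left(-4\right) = \frac{9}{2 \left(-5\right)} \left(-4\right) = \frac{9}{2} \left(- \frac{1}{5}\right) \left(-4\right) = \left(- \frac{9}{10}\right) \left(-4\right) = \frac{18}{5} \approx 3.6$)
$\left(t + s\right)^{2} = \left(\frac{18}{5} + \frac{7}{3}\right)^{2} = \left(\frac{89}{15}\right)^{2} = \frac{7921}{225}$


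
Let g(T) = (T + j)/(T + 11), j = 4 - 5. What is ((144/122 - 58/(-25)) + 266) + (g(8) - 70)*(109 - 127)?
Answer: 44125122/28975 ≈ 1522.9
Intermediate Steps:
j = -1
g(T) = (-1 + T)/(11 + T) (g(T) = (T - 1)/(T + 11) = (-1 + T)/(11 + T))
((144/122 - 58/(-25)) + 266) + (g(8) - 70)*(109 - 127) = ((144/122 - 58/(-25)) + 266) + ((-1 + 8)/(11 + 8) - 70)*(109 - 127) = ((144*(1/122) - 58*(-1/25)) + 266) + (7/19 - 70)*(-18) = ((72/61 + 58/25) + 266) + ((1/19)*7 - 70)*(-18) = (5338/1525 + 266) + (7/19 - 70)*(-18) = 410988/1525 - 1323/19*(-18) = 410988/1525 + 23814/19 = 44125122/28975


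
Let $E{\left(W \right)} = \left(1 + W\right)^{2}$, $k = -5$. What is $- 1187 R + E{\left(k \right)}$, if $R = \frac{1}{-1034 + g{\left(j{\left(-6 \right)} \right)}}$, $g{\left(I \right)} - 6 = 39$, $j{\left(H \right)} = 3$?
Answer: $\frac{17011}{989} \approx 17.2$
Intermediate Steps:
$g{\left(I \right)} = 45$ ($g{\left(I \right)} = 6 + 39 = 45$)
$R = - \frac{1}{989}$ ($R = \frac{1}{-1034 + 45} = \frac{1}{-989} = - \frac{1}{989} \approx -0.0010111$)
$- 1187 R + E{\left(k \right)} = \left(-1187\right) \left(- \frac{1}{989}\right) + \left(1 - 5\right)^{2} = \frac{1187}{989} + \left(-4\right)^{2} = \frac{1187}{989} + 16 = \frac{17011}{989}$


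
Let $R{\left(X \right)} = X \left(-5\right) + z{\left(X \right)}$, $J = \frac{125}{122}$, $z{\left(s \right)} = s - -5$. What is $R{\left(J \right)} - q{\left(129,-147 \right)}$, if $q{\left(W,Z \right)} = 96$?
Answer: $- \frac{5801}{61} \approx -95.098$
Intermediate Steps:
$z{\left(s \right)} = 5 + s$ ($z{\left(s \right)} = s + 5 = 5 + s$)
$J = \frac{125}{122}$ ($J = 125 \cdot \frac{1}{122} = \frac{125}{122} \approx 1.0246$)
$R{\left(X \right)} = 5 - 4 X$ ($R{\left(X \right)} = X \left(-5\right) + \left(5 + X\right) = - 5 X + \left(5 + X\right) = 5 - 4 X$)
$R{\left(J \right)} - q{\left(129,-147 \right)} = \left(5 - \frac{250}{61}\right) - 96 = \frac{55}{61} - 96 = - \frac{5801}{61}$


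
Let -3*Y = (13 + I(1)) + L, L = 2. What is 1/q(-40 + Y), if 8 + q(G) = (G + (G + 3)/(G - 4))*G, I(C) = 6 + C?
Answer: 99/216965 ≈ 0.00045629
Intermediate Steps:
Y = -22/3 (Y = -((13 + (6 + 1)) + 2)/3 = -((13 + 7) + 2)/3 = -(20 + 2)/3 = -⅓*22 = -22/3 ≈ -7.3333)
q(G) = -8 + G*(G + (3 + G)/(-4 + G)) (q(G) = -8 + (G + (G + 3)/(G - 4))*G = -8 + (G + (3 + G)/(-4 + G))*G = -8 + G*(G + (3 + G)/(-4 + G)))
1/q(-40 + Y) = 1/((32 + (-40 - 22/3)³ - 5*(-40 - 22/3) - 3*(-40 - 22/3)²)/(-4 + (-40 - 22/3))) = 1/((32 + (-142/3)³ - 5*(-142/3) - 3*(-142/3)²)/(-4 - 142/3)) = 1/((32 - 2863288/27 + 710/3 - 3*20164/9)/(-154/3)) = 1/(-3*(32 - 2863288/27 + 710/3 - 20164/3)/154) = 1/(-3/154*(-3037510/27)) = 1/(216965/99) = 99/216965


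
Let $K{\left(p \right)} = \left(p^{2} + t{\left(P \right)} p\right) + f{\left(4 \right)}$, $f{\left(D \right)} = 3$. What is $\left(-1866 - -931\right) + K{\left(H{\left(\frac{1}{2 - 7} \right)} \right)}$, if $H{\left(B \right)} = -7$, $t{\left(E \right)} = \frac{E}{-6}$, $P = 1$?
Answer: $- \frac{5291}{6} \approx -881.83$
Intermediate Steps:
$t{\left(E \right)} = - \frac{E}{6}$ ($t{\left(E \right)} = E \left(- \frac{1}{6}\right) = - \frac{E}{6}$)
$K{\left(p \right)} = 3 + p^{2} - \frac{p}{6}$ ($K{\left(p \right)} = \left(p^{2} + \left(- \frac{1}{6}\right) 1 p\right) + 3 = \left(p^{2} - \frac{p}{6}\right) + 3 = 3 + p^{2} - \frac{p}{6}$)
$\left(-1866 - -931\right) + K{\left(H{\left(\frac{1}{2 - 7} \right)} \right)} = \left(-1866 - -931\right) + \left(3 + \left(-7\right)^{2} - - \frac{7}{6}\right) = \left(-1866 + 931\right) + \left(3 + 49 + \frac{7}{6}\right) = -935 + \frac{319}{6} = - \frac{5291}{6}$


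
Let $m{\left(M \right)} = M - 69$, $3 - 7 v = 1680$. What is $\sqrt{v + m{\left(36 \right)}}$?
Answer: $\frac{6 i \sqrt{371}}{7} \approx 16.51 i$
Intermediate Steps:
$v = - \frac{1677}{7}$ ($v = \frac{3}{7} - 240 = - \frac{1677}{7} \approx -239.57$)
$m{\left(M \right)} = -69 + M$
$\sqrt{v + m{\left(36 \right)}} = \sqrt{- \frac{1677}{7} + \left(-69 + 36\right)} = \sqrt{- \frac{1677}{7} - 33} = \sqrt{- \frac{1908}{7}} = \frac{6 i \sqrt{371}}{7}$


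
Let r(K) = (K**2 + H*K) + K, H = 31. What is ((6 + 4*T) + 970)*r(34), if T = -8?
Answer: 2118336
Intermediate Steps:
r(K) = K**2 + 32*K (r(K) = (K**2 + 31*K) + K = K**2 + 32*K)
((6 + 4*T) + 970)*r(34) = ((6 + 4*(-8)) + 970)*(34*(32 + 34)) = ((6 - 32) + 970)*(34*66) = (-26 + 970)*2244 = 944*2244 = 2118336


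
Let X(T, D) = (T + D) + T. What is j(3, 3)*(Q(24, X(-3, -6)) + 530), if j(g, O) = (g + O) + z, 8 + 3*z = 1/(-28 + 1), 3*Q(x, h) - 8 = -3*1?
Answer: 429055/243 ≈ 1765.7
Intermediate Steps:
X(T, D) = D + 2*T (X(T, D) = (D + T) + T = D + 2*T)
Q(x, h) = 5/3 (Q(x, h) = 8/3 + (-3*1)/3 = 8/3 + (⅓)*(-3) = 8/3 - 1 = 5/3)
z = -217/81 (z = -8/3 + 1/(3*(-28 + 1)) = -8/3 + (⅓)/(-27) = -8/3 + (⅓)*(-1/27) = -8/3 - 1/81 = -217/81 ≈ -2.6790)
j(g, O) = -217/81 + O + g (j(g, O) = (g + O) - 217/81 = (O + g) - 217/81 = -217/81 + O + g)
j(3, 3)*(Q(24, X(-3, -6)) + 530) = (-217/81 + 3 + 3)*(5/3 + 530) = (269/81)*(1595/3) = 429055/243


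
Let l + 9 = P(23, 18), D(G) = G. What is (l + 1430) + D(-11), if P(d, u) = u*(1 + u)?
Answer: 1752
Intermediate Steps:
l = 333 (l = -9 + 18*(1 + 18) = -9 + 18*19 = -9 + 342 = 333)
(l + 1430) + D(-11) = (333 + 1430) - 11 = 1763 - 11 = 1752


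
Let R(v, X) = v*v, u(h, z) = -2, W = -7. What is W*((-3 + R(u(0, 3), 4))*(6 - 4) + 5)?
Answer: -49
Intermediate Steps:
R(v, X) = v²
W*((-3 + R(u(0, 3), 4))*(6 - 4) + 5) = -7*((-3 + (-2)²)*(6 - 4) + 5) = -7*((-3 + 4)*2 + 5) = -7*(1*2 + 5) = -7*(2 + 5) = -7*7 = -49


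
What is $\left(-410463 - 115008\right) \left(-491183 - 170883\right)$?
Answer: $347896483086$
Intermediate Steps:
$\left(-410463 - 115008\right) \left(-491183 - 170883\right) = \left(-525471\right) \left(-662066\right) = 347896483086$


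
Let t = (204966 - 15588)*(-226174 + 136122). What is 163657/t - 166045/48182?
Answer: -1415858670131047/410844725700696 ≈ -3.4462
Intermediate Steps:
t = -17053867656 (t = 189378*(-90052) = -17053867656)
163657/t - 166045/48182 = 163657/(-17053867656) - 166045/48182 = 163657*(-1/17053867656) - 166045*1/48182 = -163657/17053867656 - 166045/48182 = -1415858670131047/410844725700696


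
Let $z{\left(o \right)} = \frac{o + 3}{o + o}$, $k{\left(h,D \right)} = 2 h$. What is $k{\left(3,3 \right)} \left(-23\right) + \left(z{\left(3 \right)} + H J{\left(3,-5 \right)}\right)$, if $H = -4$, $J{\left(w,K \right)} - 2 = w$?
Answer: $-157$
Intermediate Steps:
$z{\left(o \right)} = \frac{3 + o}{2 o}$
$J{\left(w,K \right)} = 2 + w$
$k{\left(3,3 \right)} \left(-23\right) + \left(z{\left(3 \right)} + H J{\left(3,-5 \right)}\right) = 2 \cdot 3 \left(-23\right) + \left(\frac{3 + 3}{2 \cdot 3} - 4 \left(2 + 3\right)\right) = 6 \left(-23\right) + \left(\frac{1}{2} \cdot \frac{1}{3} \cdot 6 - 20\right) = -138 + \left(1 - 20\right) = -138 - 19 = -157$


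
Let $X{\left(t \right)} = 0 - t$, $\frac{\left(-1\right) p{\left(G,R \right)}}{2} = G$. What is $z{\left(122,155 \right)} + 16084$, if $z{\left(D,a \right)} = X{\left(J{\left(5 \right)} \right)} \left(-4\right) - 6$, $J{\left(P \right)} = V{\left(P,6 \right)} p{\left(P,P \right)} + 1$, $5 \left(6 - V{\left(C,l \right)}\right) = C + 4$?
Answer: $15914$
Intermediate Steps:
$p{\left(G,R \right)} = - 2 G$
$V{\left(C,l \right)} = \frac{26}{5} - \frac{C}{5}$ ($V{\left(C,l \right)} = 6 - \frac{C + 4}{5} = 6 - \frac{4 + C}{5} = 6 - \left(\frac{4}{5} + \frac{C}{5}\right) = \frac{26}{5} - \frac{C}{5}$)
$J{\left(P \right)} = 1 - 2 P \left(\frac{26}{5} - \frac{P}{5}\right)$ ($J{\left(P \right)} = \left(\frac{26}{5} - \frac{P}{5}\right) \left(- 2 P\right) + 1 = - 2 P \left(\frac{26}{5} - \frac{P}{5}\right) + 1 = 1 - 2 P \left(\frac{26}{5} - \frac{P}{5}\right)$)
$X{\left(t \right)} = - t$
$z{\left(D,a \right)} = -170$ ($z{\left(D,a \right)} = - (1 + \frac{2}{5} \cdot 5 \left(-26 + 5\right)) \left(-4\right) - 6 = - (1 + \frac{2}{5} \cdot 5 \left(-21\right)) \left(-4\right) - 6 = - (1 - 42) \left(-4\right) - 6 = \left(-1\right) \left(-41\right) \left(-4\right) - 6 = 41 \left(-4\right) - 6 = -164 - 6 = -170$)
$z{\left(122,155 \right)} + 16084 = -170 + 16084 = 15914$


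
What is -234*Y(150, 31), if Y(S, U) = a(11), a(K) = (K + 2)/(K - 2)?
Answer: -338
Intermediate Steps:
a(K) = (2 + K)/(-2 + K)
Y(S, U) = 13/9 (Y(S, U) = (2 + 11)/(-2 + 11) = 13/9)
-234*Y(150, 31) = -234*13/9 = -338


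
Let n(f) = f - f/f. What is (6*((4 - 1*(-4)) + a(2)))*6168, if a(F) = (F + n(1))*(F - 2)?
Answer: 296064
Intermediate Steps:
n(f) = -1 + f (n(f) = f - 1*1 = f - 1 = -1 + f)
a(F) = F*(-2 + F) (a(F) = (F + (-1 + 1))*(F - 2) = (F + 0)*(-2 + F) = F*(-2 + F))
(6*((4 - 1*(-4)) + a(2)))*6168 = (6*((4 - 1*(-4)) + 2*(-2 + 2)))*6168 = (6*((4 + 4) + 2*0))*6168 = (6*(8 + 0))*6168 = (6*8)*6168 = 48*6168 = 296064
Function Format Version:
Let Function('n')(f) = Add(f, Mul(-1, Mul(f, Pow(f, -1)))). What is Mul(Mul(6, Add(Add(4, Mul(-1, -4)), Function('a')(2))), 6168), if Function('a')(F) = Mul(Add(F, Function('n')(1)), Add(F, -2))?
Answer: 296064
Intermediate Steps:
Function('n')(f) = Add(-1, f) (Function('n')(f) = Add(f, Mul(-1, 1)) = Add(f, -1) = Add(-1, f))
Function('a')(F) = Mul(F, Add(-2, F)) (Function('a')(F) = Mul(Add(F, Add(-1, 1)), Add(F, -2)) = Mul(Add(F, 0), Add(-2, F)) = Mul(F, Add(-2, F)))
Mul(Mul(6, Add(Add(4, Mul(-1, -4)), Function('a')(2))), 6168) = Mul(Mul(6, Add(Add(4, Mul(-1, -4)), Mul(2, Add(-2, 2)))), 6168) = Mul(Mul(6, Add(Add(4, 4), Mul(2, 0))), 6168) = Mul(Mul(6, Add(8, 0)), 6168) = Mul(Mul(6, 8), 6168) = Mul(48, 6168) = 296064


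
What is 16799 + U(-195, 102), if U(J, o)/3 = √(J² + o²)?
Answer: 16799 + 9*√5381 ≈ 17459.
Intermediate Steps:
U(J, o) = 3*√(J² + o²)
16799 + U(-195, 102) = 16799 + 3*√((-195)² + 102²) = 16799 + 3*√(38025 + 10404) = 16799 + 3*√48429 = 16799 + 3*(3*√5381) = 16799 + 9*√5381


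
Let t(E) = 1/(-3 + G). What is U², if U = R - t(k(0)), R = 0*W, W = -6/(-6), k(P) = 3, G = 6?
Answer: ⅑ ≈ 0.11111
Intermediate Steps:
t(E) = ⅓ (t(E) = 1/(-3 + 6) = 1/3 = ⅓)
W = 1 (W = -6*(-⅙) = 1)
R = 0 (R = 0*1 = 0)
U = -⅓ (U = 0 - 1*⅓ = 0 - ⅓ = -⅓ ≈ -0.33333)
U² = (-⅓)² = ⅑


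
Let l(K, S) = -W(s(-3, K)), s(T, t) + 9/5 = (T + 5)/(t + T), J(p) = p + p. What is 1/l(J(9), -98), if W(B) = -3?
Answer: ⅓ ≈ 0.33333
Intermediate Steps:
J(p) = 2*p
s(T, t) = -9/5 + (5 + T)/(T + t) (s(T, t) = -9/5 + (T + 5)/(t + T) = -9/5 + (5 + T)/(T + t))
l(K, S) = 3 (l(K, S) = -1*(-3) = 3)
1/l(J(9), -98) = 1/3 = ⅓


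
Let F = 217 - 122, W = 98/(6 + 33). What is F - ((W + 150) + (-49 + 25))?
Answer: -1307/39 ≈ -33.513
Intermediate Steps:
W = 98/39 ≈ 2.5128
F = 95
F - ((W + 150) + (-49 + 25)) = 95 - ((98/39 + 150) + (-49 + 25)) = 95 - (5948/39 - 24) = 95 - 1*5012/39 = 95 - 5012/39 = -1307/39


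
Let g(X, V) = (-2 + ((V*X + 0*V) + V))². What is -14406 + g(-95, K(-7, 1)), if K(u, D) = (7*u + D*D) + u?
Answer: 26693818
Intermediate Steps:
K(u, D) = D² + 8*u (K(u, D) = (7*u + D²) + u = (D² + 7*u) + u = D² + 8*u)
g(X, V) = (-2 + V + V*X)² (g(X, V) = (-2 + ((V*X + 0) + V))² = (-2 + (V*X + V))² = (-2 + (V + V*X))² = (-2 + V + V*X)²)
-14406 + g(-95, K(-7, 1)) = -14406 + (-2 + (1² + 8*(-7)) + (1² + 8*(-7))*(-95))² = -14406 + (-2 + (1 - 56) + (1 - 56)*(-95))² = -14406 + (-2 - 55 - 55*(-95))² = -14406 + (-2 - 55 + 5225)² = -14406 + 5168² = -14406 + 26708224 = 26693818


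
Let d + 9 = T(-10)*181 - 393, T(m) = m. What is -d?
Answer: 2212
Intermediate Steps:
d = -2212 (d = -9 + (-10*181 - 393) = -9 + (-1810 - 393) = -9 - 2203 = -2212)
-d = -1*(-2212) = 2212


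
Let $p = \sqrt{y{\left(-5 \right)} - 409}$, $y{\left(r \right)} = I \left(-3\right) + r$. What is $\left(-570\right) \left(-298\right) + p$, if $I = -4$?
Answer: $169860 + i \sqrt{402} \approx 1.6986 \cdot 10^{5} + 20.05 i$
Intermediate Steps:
$y{\left(r \right)} = 12 + r$ ($y{\left(r \right)} = \left(-4\right) \left(-3\right) + r = 12 + r$)
$p = i \sqrt{402}$ ($p = \sqrt{\left(12 - 5\right) - 409} = \sqrt{7 - 409} = \sqrt{-402} = i \sqrt{402} \approx 20.05 i$)
$\left(-570\right) \left(-298\right) + p = \left(-570\right) \left(-298\right) + i \sqrt{402} = 169860 + i \sqrt{402}$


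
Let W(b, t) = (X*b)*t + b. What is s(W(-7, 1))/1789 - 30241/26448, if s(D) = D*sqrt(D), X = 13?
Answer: -30241/26448 - 686*I*sqrt(2)/1789 ≈ -1.1434 - 0.54229*I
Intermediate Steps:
W(b, t) = b + 13*b*t (W(b, t) = (13*b)*t + b = 13*b*t + b = b + 13*b*t)
s(D) = D**(3/2)
s(W(-7, 1))/1789 - 30241/26448 = (-7*(1 + 13*1))**(3/2)/1789 - 30241/26448 = (-7*(1 + 13))**(3/2)*(1/1789) - 30241*1/26448 = (-7*14)**(3/2)*(1/1789) - 30241/26448 = (-98)**(3/2)*(1/1789) - 30241/26448 = -686*I*sqrt(2)*(1/1789) - 30241/26448 = -686*I*sqrt(2)/1789 - 30241/26448 = -30241/26448 - 686*I*sqrt(2)/1789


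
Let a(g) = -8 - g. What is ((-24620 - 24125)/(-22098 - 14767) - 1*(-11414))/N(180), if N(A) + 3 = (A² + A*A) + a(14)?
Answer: 84165171/477586075 ≈ 0.17623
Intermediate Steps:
N(A) = -25 + 2*A² (N(A) = -3 + ((A² + A*A) + (-8 - 1*14)) = -3 + ((A² + A²) + (-8 - 14)) = -3 + (2*A² - 22) = -3 + (-22 + 2*A²) = -25 + 2*A²)
((-24620 - 24125)/(-22098 - 14767) - 1*(-11414))/N(180) = ((-24620 - 24125)/(-22098 - 14767) - 1*(-11414))/(-25 + 2*180²) = (-48745/(-36865) + 11414)/(-25 + 2*32400) = (-48745*(-1/36865) + 11414)/(-25 + 64800) = (9749/7373 + 11414)/64775 = (84165171/7373)*(1/64775) = 84165171/477586075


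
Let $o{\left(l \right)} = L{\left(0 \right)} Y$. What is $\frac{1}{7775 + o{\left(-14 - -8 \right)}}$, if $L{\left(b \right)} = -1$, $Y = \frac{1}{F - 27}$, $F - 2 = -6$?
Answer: $\frac{31}{241026} \approx 0.00012862$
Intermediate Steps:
$F = -4$ ($F = 2 - 6 = -4$)
$Y = - \frac{1}{31}$ ($Y = \frac{1}{-4 - 27} = \frac{1}{-31} = - \frac{1}{31} \approx -0.032258$)
$o{\left(l \right)} = \frac{1}{31}$ ($o{\left(l \right)} = \left(-1\right) \left(- \frac{1}{31}\right) = \frac{1}{31}$)
$\frac{1}{7775 + o{\left(-14 - -8 \right)}} = \frac{1}{7775 + \frac{1}{31}} = \frac{1}{\frac{241026}{31}} = \frac{31}{241026}$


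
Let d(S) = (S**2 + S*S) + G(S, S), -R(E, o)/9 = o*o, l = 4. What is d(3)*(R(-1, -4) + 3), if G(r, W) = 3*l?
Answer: -4230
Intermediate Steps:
G(r, W) = 12 (G(r, W) = 3*4 = 12)
R(E, o) = -9*o**2 (R(E, o) = -9*o*o = -9*o**2)
d(S) = 12 + 2*S**2 (d(S) = (S**2 + S*S) + 12 = (S**2 + S**2) + 12 = 2*S**2 + 12 = 12 + 2*S**2)
d(3)*(R(-1, -4) + 3) = (12 + 2*3**2)*(-9*(-4)**2 + 3) = (12 + 2*9)*(-9*16 + 3) = (12 + 18)*(-144 + 3) = 30*(-141) = -4230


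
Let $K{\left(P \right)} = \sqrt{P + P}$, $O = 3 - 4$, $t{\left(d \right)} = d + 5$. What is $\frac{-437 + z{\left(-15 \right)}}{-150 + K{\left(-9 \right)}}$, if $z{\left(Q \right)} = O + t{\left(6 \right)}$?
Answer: $\frac{10675}{3753} + \frac{427 i \sqrt{2}}{7506} \approx 2.8444 + 0.080451 i$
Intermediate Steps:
$t{\left(d \right)} = 5 + d$
$O = -1$
$z{\left(Q \right)} = 10$ ($z{\left(Q \right)} = -1 + \left(5 + 6\right) = -1 + 11 = 10$)
$K{\left(P \right)} = \sqrt{2} \sqrt{P}$ ($K{\left(P \right)} = \sqrt{2 P} = \sqrt{2} \sqrt{P}$)
$\frac{-437 + z{\left(-15 \right)}}{-150 + K{\left(-9 \right)}} = \frac{-437 + 10}{-150 + \sqrt{2} \sqrt{-9}} = - \frac{427}{-150 + \sqrt{2} \cdot 3 i} = - \frac{427}{-150 + 3 i \sqrt{2}}$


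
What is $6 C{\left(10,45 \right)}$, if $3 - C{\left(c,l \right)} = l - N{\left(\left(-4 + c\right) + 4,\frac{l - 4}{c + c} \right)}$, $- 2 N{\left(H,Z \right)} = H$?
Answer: $-282$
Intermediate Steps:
$N{\left(H,Z \right)} = - \frac{H}{2}$
$C{\left(c,l \right)} = 3 - l - \frac{c}{2}$ ($C{\left(c,l \right)} = 3 - \left(l - - \frac{\left(-4 + c\right) + 4}{2}\right) = 3 - \left(l - - \frac{c}{2}\right) = 3 - \left(l + \frac{c}{2}\right) = 3 - l - \frac{c}{2}$)
$6 C{\left(10,45 \right)} = 6 \left(3 - 45 - 5\right) = 6 \left(-47\right) = -282$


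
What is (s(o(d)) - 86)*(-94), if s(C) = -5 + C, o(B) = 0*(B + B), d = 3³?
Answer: 8554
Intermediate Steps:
d = 27
o(B) = 0 (o(B) = 0*(2*B) = 0)
(s(o(d)) - 86)*(-94) = ((-5 + 0) - 86)*(-94) = (-5 - 86)*(-94) = -91*(-94) = 8554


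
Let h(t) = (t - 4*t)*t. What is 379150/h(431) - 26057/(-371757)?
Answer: -42143514473/69057952077 ≈ -0.61026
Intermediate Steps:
h(t) = -3*t**2 (h(t) = (-3*t)*t = -3*t**2)
379150/h(431) - 26057/(-371757) = 379150/((-3*431**2)) - 26057/(-371757) = 379150/((-3*185761)) - 26057*(-1/371757) = 379150/(-557283) + 26057/371757 = 379150*(-1/557283) + 26057/371757 = -379150/557283 + 26057/371757 = -42143514473/69057952077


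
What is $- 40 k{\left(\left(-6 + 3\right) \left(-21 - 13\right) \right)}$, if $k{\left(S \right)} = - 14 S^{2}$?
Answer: $5826240$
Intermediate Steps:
$- 40 k{\left(\left(-6 + 3\right) \left(-21 - 13\right) \right)} = - 40 \left(- 14 \left(\left(-6 + 3\right) \left(-21 - 13\right)\right)^{2}\right) = - 40 \left(- 14 \left(\left(-3\right) \left(-34\right)\right)^{2}\right) = - 40 \left(- 14 \cdot 102^{2}\right) = - 40 \left(\left(-14\right) 10404\right) = \left(-40\right) \left(-145656\right) = 5826240$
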